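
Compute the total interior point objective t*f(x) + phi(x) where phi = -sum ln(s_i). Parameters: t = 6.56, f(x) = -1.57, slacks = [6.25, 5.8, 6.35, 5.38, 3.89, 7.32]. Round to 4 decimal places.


Step 1: Compute log-barrier.
ln values: [1.8326, 1.7579, 1.8485, 1.6827, 1.3584, 1.9906]
phi = -(1.8326 + 1.7579 + 1.8485 + 1.6827 + 1.3584 + 1.9906) = -10.4706
Step 2: Compute augmented objective.
t*f(x) = 6.56*-1.57 = -10.2992
Total = -10.2992 - 10.4706 = -20.7698


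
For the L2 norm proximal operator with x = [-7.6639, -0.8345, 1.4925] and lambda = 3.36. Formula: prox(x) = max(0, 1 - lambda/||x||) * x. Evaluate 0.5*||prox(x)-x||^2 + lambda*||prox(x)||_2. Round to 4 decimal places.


Step 1: Compute ||x||.
||x|| = 7.8523
Step 2: Compute scaling factor.
scale = max(0, 1 - 3.36/7.8523) = 0.5721
Step 3: prox(x) = [-4.3845, -0.4774, 0.8539]
||prox(x)|| = 4.4923
Step 4: Proximal objective.
0.5*||prox-x||^2 = 5.6448
lambda*||prox|| = 15.0941
Total = 20.7391


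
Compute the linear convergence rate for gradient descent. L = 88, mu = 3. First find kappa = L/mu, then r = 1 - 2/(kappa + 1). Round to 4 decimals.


Step 1: Compute the condition number.
kappa = L/mu = 88/3 = 29.3333
Step 2: Compute the convergence rate.
r = 1 - 2/(kappa + 1) = 1 - 2*mu/(L + mu) = (L - mu)/(L + mu) = 85/91 = 0.9341


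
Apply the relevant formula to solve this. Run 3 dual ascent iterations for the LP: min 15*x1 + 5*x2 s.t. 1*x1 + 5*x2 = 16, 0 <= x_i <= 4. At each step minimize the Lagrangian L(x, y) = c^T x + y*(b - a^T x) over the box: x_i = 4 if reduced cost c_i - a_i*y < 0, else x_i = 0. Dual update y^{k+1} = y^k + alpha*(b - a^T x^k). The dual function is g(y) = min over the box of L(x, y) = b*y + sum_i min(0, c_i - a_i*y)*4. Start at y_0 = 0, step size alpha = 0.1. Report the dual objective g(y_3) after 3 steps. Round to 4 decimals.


Dual ascent for LP: min 15*x1 + 5*x2, 1*x1 + 5*x2 = 16, 0 <= x_i <= 4
Step 1: y^k = 0.0, reduced costs: (15.0, 5.0)
  x^k = (0.0, 0.0), subgradient = b - a^T x = 16.0
  y^{k+1} = 0.0 + 0.1*16.0 = 1.6
Step 2: y^k = 1.6, reduced costs: (13.4, -3.0)
  x^k = (0.0, 4.0), subgradient = b - a^T x = -4.0
  y^{k+1} = 1.6 + 0.1*-4.0 = 1.2
Step 3: y^k = 1.2, reduced costs: (13.8, -1.0)
  x^k = (0.0, 4.0), subgradient = b - a^T x = -4.0
  y^{k+1} = 1.2 + 0.1*-4.0 = 0.8
Dual objective at y_3 = 0.8: reduced costs (14.2, 1.0), box minimizer x = (0.0, 0.0)
g(y_3) = b*y + (c1 - a1*y)*x1 + (c2 - a2*y)*x2 = 16*0.8 + 14.2*0.0 + 1.0*0.0 = 12.8 + 0.0 + 0.0 = 12.8


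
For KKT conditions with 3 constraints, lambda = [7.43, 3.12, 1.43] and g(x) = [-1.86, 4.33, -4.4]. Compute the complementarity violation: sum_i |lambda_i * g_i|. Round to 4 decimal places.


KKT complementary slackness check:
lambda_1 * g_1 = 7.43 * -1.86 = -13.8198
lambda_2 * g_2 = 3.12 * 4.33 = 13.5096
lambda_3 * g_3 = 1.43 * -4.4 = -6.292
Total violation = 13.8198 + 13.5096 + 6.292 = 33.6214


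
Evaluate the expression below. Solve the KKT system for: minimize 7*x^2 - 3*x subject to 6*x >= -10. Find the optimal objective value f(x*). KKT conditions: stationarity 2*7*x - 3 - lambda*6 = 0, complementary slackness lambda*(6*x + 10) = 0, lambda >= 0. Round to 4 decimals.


Step 1: Try lambda = 0 (constraint inactive).
Stationarity: 2*7*x - 3 = 0
x* = 3/(2*7) = 3/14 = 0.2143 (rounded; the exact value 3/14 is used below)
Check constraint: 6*0.2143 = 1.2858 >= -10 -- satisfied.
Step 2: Compute optimal value.
f(x*) = 7*(3/14)^2 - 3*(3/14) = -0.3214


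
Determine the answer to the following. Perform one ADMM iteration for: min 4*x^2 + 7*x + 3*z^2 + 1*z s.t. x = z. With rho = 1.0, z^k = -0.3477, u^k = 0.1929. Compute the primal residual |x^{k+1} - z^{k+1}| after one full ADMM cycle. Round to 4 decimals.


ADMM iteration with rho = 1.0, z^k = -0.3477, u^k = 0.1929
Step 1: x-update.
Minimize 4*x^2 + 7*x + (1.0/2)*(x + 0.3477 + 0.1929)^2
FOC: (2*4 + 1.0)*x = -7 + 1.0*(-0.3477 - 0.1929)
x^{k+1} = -0.8378
Step 2: z-update.
Minimize 3*z^2 + 1*z + (1.0/2)*(-0.8378 - z + 0.1929)^2
FOC: (2*3 + 1.0)*z = -1 + 1.0*(-0.8378 + 0.1929)
z^{k+1} = -0.235
Step 3: u-update.
u^{k+1} = 0.1929 - 0.8378 + 0.235 = -0.41
Step 4: Primal residual = |-0.8378 + 0.235| = 0.6029


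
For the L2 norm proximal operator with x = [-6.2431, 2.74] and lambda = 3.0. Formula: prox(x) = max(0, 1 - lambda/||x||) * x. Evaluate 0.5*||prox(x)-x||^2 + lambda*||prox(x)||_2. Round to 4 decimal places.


Step 1: Compute ||x||.
||x|| = 6.8179
Step 2: Compute scaling factor.
scale = max(0, 1 - 3.0/6.8179) = 0.56
Step 3: prox(x) = [-3.496, 1.5344]
||prox(x)|| = 3.8179
Step 4: Proximal objective.
0.5*||prox-x||^2 = 4.5
lambda*||prox|| = 11.4537
Total = 15.9537


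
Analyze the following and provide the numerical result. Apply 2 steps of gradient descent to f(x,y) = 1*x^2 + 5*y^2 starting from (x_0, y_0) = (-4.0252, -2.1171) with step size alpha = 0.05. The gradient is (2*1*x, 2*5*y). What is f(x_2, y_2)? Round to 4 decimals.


Gradient descent on f(x,y) = 1*x^2 + 5*y^2.
Starting point: (-4.0252, -2.1171), alpha = 0.05
Step 1: grad_x = 2*1*-4.0252 = -8.0504, grad_y = 2*5*-2.1171 = -21.171
  x_1 = -4.0252 - 0.05*-8.0504 = -3.6227
  y_1 = -2.1171 - 0.05*-21.171 = -1.0586
Step 2: grad_x = 2*1*-3.6227 = -7.2454, grad_y = 2*5*-1.0586 = -10.5855
  x_2 = -3.6227 - 0.05*-7.2454 = -3.2604
  y_2 = -1.0586 - 0.05*-10.5855 = -0.5293
f(-3.2604, -0.5293) = 1*(-3.2604)^2 + 5*(-0.5293)^2 = 12.0309


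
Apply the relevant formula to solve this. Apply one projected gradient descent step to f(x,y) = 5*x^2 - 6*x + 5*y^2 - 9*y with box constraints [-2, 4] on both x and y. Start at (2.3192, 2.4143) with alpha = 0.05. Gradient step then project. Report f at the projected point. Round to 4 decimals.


Step 1: Compute gradient at (2.3192, 2.4143).
grad_x = 2*5*2.3192 - 6 = 17.192
grad_y = 2*5*2.4143 - 9 = 15.143
Step 2: Gradient step.
x_raw = 2.3192 - 0.05*17.192 = 1.4596
y_raw = 2.4143 - 0.05*15.143 = 1.6572
Step 3: Project onto [-2, 4].
x_proj = clip(1.4596) = 1.4596
y_proj = clip(1.6572) = 1.6572
Step 4: Evaluate f.
f(1.4596, 1.6572) = 0.7109


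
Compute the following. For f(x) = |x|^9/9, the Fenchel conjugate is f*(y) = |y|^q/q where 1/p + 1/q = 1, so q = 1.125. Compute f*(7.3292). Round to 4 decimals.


The conjugate exponent q satisfies 1/p + 1/q = 1.
p = 9, so q = 9/(9 - 1) = 1.125
|y|^q = 7.3292^1.125 = 9.4013
f*(7.3292) = 9.4013 / 1.125 = 8.3567


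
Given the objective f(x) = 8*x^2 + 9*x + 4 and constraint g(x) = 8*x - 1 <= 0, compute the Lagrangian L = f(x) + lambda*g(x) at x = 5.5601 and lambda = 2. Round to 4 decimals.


Step 1: Evaluate f(x).
f(5.5601) = 8*5.5601^2 + 9*5.5601 + 4 = 301.3586
Step 2: Evaluate g(x).
g(5.5601) = 8*5.5601 - 1 = 43.4808
Step 3: Compute Lagrangian.
L = 301.3586 + 2*43.4808 = 388.3202


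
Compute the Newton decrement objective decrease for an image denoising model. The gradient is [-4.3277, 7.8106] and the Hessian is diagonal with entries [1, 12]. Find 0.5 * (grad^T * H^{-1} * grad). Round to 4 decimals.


Step 1: H is diagonal, so H^(-1) * g = [-4.3277, 0.6509].
Step 2: g^T H^(-1) g = sum_i g_i^2 / H_ii
  = (-4.3277)^2/1 + (7.8106)^2/12
  = 18.729 + 5.0838 = 23.8128
Step 3: Objective decrease = 0.5 * g^T H^(-1) g = 11.9064


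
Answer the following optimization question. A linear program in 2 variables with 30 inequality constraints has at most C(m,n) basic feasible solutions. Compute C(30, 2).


Each vertex corresponds to some choice of n active constraints out of m, so the number of vertices is at most C(m, n) = m! / (n!(m-n)!).
m = 30, n = 2
Numerator: 30 * 29
Denominator: 2! = 2
C(30, 2) = 435


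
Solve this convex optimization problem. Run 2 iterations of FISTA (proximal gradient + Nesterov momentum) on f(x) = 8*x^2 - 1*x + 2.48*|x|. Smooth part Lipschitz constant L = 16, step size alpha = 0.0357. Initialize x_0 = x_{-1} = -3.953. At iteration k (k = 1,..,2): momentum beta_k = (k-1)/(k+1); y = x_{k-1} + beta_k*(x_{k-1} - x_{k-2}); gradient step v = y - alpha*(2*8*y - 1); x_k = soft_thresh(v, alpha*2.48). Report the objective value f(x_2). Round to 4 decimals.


FISTA on f(x) = 8*x^2 - 1*x + 2.48*|x|
L = 16, alpha = 0.0357
Iteration 1: beta = 0.0, y = -3.953 + 0.0*(-3.953 + 3.953) = -3.953
  grad(y) = -64.248, v = y - alpha*grad = -1.6593
  prox(v) = soft_thresh(-1.6593, 0.0885) = -1.5708
Iteration 2: beta = 0.3333, y = -1.5708 + 0.3333*(-1.5708 + 3.953) = -0.7767
  grad(y) = -13.428, v = y - alpha*grad = -0.2974
  prox(v) = soft_thresh(-0.2974, 0.0885) = -0.2088
f(x_2) = 8*(-0.2088)^2 - 1*(-0.2088) + 2.48*|-0.2088| = 1.0756


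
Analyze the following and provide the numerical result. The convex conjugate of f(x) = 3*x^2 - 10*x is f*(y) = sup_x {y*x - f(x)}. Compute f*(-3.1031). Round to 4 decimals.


f*(y) = sup_x {y*x - a*x^2 - b*x} = sup_x {(y-b)*x - a*x^2}
FOC: (y - b) - 2a*x = 0 => x* = (y - b)/(2a)
x* = (-3.1031 + 10)/(2*3) = 1.1495
f*(-3.1031) = (y-b)^2/(4a) = (-3.1031 + 10)^2/(4*3)
= 47.5672/12 = 3.9639


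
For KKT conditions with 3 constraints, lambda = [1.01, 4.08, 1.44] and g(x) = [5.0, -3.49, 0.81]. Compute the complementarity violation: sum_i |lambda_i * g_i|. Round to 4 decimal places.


KKT complementary slackness check:
lambda_1 * g_1 = 1.01 * 5.0 = 5.05
lambda_2 * g_2 = 4.08 * -3.49 = -14.2392
lambda_3 * g_3 = 1.44 * 0.81 = 1.1664
Total violation = 5.05 + 14.2392 + 1.1664 = 20.4556


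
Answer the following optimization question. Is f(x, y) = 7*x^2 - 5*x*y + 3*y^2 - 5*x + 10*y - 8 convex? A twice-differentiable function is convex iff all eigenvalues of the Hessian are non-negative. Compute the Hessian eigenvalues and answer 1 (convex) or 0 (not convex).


The Hessian of f(x,y) = 7*x^2 - 5*x*y + 3*y^2 - 5*x + 10*y - 8 is:
H = [[14, -5], [-5, 6]]
Trace = 14 + 6 = 20
Determinant = 14*6 - (-5)^2 = 59
Discriminant = (20)^2 - 4*59 = 164.0
Eigenvalues: lambda_1 = 3.5969, lambda_2 = 16.4031
The function is convex.

1


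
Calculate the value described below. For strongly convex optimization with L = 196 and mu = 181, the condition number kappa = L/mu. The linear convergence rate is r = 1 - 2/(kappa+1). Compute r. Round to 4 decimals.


Step 1: Compute the condition number.
kappa = L/mu = 196/181 = 1.0829
Step 2: Compute the convergence rate.
r = 1 - 2/(kappa + 1) = 1 - 2*mu/(L + mu) = (L - mu)/(L + mu) = 15/377 = 0.0398


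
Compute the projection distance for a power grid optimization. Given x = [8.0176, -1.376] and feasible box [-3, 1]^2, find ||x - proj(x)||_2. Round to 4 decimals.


Project each component onto [-3, 1].
clip(8.0176) = 1.0, clip(-1.376) = -1.376
Projection = [1.0, -1.376]
Squared diffs: [49.2467, 0.0]
Distance = sqrt(49.2467) = 7.0176


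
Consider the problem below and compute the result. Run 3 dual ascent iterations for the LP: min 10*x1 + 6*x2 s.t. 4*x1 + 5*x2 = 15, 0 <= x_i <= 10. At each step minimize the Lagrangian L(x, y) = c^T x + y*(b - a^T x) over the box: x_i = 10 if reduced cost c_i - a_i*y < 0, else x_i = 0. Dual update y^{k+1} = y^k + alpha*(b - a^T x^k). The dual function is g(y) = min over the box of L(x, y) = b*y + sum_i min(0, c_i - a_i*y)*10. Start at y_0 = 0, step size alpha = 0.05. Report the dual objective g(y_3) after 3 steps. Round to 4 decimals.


Dual ascent for LP: min 10*x1 + 6*x2, 4*x1 + 5*x2 = 15, 0 <= x_i <= 10
Step 1: y^k = 0.0, reduced costs: (10.0, 6.0)
  x^k = (0.0, 0.0), subgradient = b - a^T x = 15.0
  y^{k+1} = 0.0 + 0.05*15.0 = 0.75
Step 2: y^k = 0.75, reduced costs: (7.0, 2.25)
  x^k = (0.0, 0.0), subgradient = b - a^T x = 15.0
  y^{k+1} = 0.75 + 0.05*15.0 = 1.5
Step 3: y^k = 1.5, reduced costs: (4.0, -1.5)
  x^k = (0.0, 10.0), subgradient = b - a^T x = -35.0
  y^{k+1} = 1.5 + 0.05*-35.0 = -0.25
Dual objective at y_3 = -0.25: reduced costs (11.0, 7.25), box minimizer x = (0.0, 0.0)
g(y_3) = b*y + (c1 - a1*y)*x1 + (c2 - a2*y)*x2 = 15*(-0.25) + 11.0*0.0 + 7.25*0.0 = -3.75 + 0.0 + 0.0 = -3.75


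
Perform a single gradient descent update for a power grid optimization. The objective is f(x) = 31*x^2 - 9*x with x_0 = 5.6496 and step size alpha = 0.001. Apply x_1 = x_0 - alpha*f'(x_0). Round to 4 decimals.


We compute the gradient at x_0 and apply the update.
f'(x) = 62*x - 9
f'(5.6496) = 62*5.6496 - 9 = 341.2752
x_1 = 5.6496 - 0.001*341.2752 = 5.3083


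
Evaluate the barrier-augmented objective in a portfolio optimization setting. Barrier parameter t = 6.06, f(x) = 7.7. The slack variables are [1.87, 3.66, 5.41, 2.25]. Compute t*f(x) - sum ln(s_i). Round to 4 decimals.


Step 1: Compute log-barrier.
ln values: [0.6259, 1.2975, 1.6882, 0.8109]
phi = -(0.6259 + 1.2975 + 1.6882 + 0.8109) = -4.4226
Step 2: Compute augmented objective.
t*f(x) = 6.06*7.7 = 46.662
Total = 46.662 - 4.4226 = 42.2394


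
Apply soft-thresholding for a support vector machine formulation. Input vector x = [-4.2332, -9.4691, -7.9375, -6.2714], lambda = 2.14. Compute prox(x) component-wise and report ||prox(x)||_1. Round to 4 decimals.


Soft-thresholding with lambda = 2.14:
prox(-4.2332) = sign(-4.2332)*max(|-4.2332| - 2.14, 0) = -2.0932
prox(-9.4691) = sign(-9.4691)*max(|-9.4691| - 2.14, 0) = -7.3291
prox(-7.9375) = sign(-7.9375)*max(|-7.9375| - 2.14, 0) = -5.7975
prox(-6.2714) = sign(-6.2714)*max(|-6.2714| - 2.14, 0) = -4.1314
prox(x) = [-2.0932, -7.3291, -5.7975, -4.1314]
||prox(x)||_1 = 2.0932 + 7.3291 + 5.7975 + 4.1314 = 19.3512


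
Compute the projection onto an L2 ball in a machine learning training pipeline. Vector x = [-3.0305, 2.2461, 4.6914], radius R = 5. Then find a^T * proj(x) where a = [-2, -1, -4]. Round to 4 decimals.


Step 1: Compute ||x|| (intermediates to 6 decimals).
||x|| = sqrt((-3.0305)^2 + 2.2461^2 + 4.6914^2) = 6.019811
Step 2: Project.
Since ||x|| > R, scale = R/||x|| = 5/6.019811 = 0.830591, proj(x) = scale * x
proj(x) = [-2.517106, 1.86559, 3.896635]
Step 3: Dot product.
a^T * proj(x) = -2*(-2.517106) - 1*1.86559 - 4*3.896635 = -12.4179


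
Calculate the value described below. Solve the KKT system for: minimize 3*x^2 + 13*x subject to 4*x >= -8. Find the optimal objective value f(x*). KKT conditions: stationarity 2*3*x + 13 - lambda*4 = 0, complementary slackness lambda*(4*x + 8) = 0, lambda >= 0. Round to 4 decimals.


Step 1: Try lambda = 0 (constraint inactive).
x_unc = -13/(2*3) = -2.1667
Check: 4*-2.1667 = -8.6668 < -8 -- violated!
Step 2: Constraint must be active: 4*x = -8
x* = -8/4 = -2.0
lambda = (2*3*(-2.0) + 13)/4 = 0.25
Step 3: Compute optimal value.
f(x*) = 3*(-2.0)^2 + 13*(-2.0) = -14.0


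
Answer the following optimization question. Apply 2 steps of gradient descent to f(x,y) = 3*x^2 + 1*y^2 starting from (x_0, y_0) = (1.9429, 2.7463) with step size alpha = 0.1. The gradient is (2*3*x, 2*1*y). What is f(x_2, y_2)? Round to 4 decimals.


Gradient descent on f(x,y) = 3*x^2 + 1*y^2.
Starting point: (1.9429, 2.7463), alpha = 0.1
Step 1: grad_x = 2*3*1.9429 = 11.6574, grad_y = 2*1*2.7463 = 5.4926
  x_1 = 1.9429 - 0.1*11.6574 = 0.7772
  y_1 = 2.7463 - 0.1*5.4926 = 2.197
Step 2: grad_x = 2*3*0.7772 = 4.663, grad_y = 2*1*2.197 = 4.3941
  x_2 = 0.7772 - 0.1*4.663 = 0.3109
  y_2 = 2.197 - 0.1*4.3941 = 1.7576
f(0.3109, 1.7576) = 3*0.3109^2 + 1*1.7576^2 = 3.3792


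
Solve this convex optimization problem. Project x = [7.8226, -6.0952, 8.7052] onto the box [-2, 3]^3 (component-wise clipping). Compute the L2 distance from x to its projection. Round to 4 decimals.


Project each component onto [-2, 3].
clip(7.8226) = 3.0, clip(-6.0952) = -2.0, clip(8.7052) = 3.0
Projection = [3.0, -2.0, 3.0]
Squared diffs: [23.2575, 16.7707, 32.5493]
Distance = sqrt(72.5775) = 8.5192


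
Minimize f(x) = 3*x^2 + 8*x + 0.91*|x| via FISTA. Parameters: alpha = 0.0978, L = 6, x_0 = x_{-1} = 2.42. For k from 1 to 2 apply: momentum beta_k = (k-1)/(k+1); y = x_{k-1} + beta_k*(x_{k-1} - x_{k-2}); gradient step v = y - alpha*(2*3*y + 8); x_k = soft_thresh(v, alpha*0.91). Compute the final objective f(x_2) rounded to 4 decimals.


FISTA on f(x) = 3*x^2 + 8*x + 0.91*|x|
L = 6, alpha = 0.0978
Iteration 1: beta = 0.0, y = 2.42 + 0.0*(2.42 - 2.42) = 2.42
  grad(y) = 22.52, v = y - alpha*grad = 0.2175
  prox(v) = soft_thresh(0.2175, 0.089) = 0.1285
Iteration 2: beta = 0.3333, y = 0.1285 + 0.3333*(0.1285 - 2.42) = -0.6353
  grad(y) = 4.1884, v = y - alpha*grad = -1.0449
  prox(v) = soft_thresh(-1.0449, 0.089) = -0.9559
f(x_2) = 3*(-0.9559)^2 + 8*(-0.9559) + 0.91*|-0.9559| = -4.0361


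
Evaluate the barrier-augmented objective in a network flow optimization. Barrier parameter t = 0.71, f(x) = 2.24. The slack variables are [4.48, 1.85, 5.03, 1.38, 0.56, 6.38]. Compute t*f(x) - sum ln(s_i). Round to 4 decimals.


Step 1: Compute log-barrier.
ln values: [1.4996, 0.6152, 1.6154, 0.3221, -0.5798, 1.8532]
phi = -(1.4996 + 0.6152 + 1.6154 + 0.3221 - 0.5798 + 1.8532) = -5.3257
Step 2: Compute augmented objective.
t*f(x) = 0.71*2.24 = 1.5904
Total = 1.5904 - 5.3257 = -3.7353


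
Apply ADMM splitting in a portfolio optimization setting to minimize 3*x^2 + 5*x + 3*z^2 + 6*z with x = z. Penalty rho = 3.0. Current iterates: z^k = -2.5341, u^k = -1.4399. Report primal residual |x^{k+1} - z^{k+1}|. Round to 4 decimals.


ADMM iteration with rho = 3.0, z^k = -2.5341, u^k = -1.4399
Step 1: x-update.
Minimize 3*x^2 + 5*x + (3.0/2)*(x + 2.5341 - 1.4399)^2
FOC: (2*3 + 3.0)*x = -5 + 3.0*(-2.5341 + 1.4399)
x^{k+1} = -0.9203
Step 2: z-update.
Minimize 3*z^2 + 6*z + (3.0/2)*(-0.9203 - z - 1.4399)^2
FOC: (2*3 + 3.0)*z = -6 + 3.0*(-0.9203 - 1.4399)
z^{k+1} = -1.4534
Step 3: u-update.
u^{k+1} = -1.4399 - 0.9203 + 1.4534 = -0.9068
Step 4: Primal residual = |-0.9203 + 1.4534| = 0.5331


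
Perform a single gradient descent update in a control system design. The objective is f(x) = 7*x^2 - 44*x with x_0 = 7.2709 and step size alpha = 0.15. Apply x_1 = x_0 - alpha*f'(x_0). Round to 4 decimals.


We compute the gradient at x_0 and apply the update.
f'(x) = 14*x - 44
f'(7.2709) = 14*7.2709 - 44 = 57.7926
x_1 = 7.2709 - 0.15*57.7926 = -1.398


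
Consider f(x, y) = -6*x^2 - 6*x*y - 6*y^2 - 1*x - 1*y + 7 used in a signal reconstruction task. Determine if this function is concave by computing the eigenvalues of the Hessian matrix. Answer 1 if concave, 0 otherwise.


The Hessian of f(x,y) = -6*x^2 - 6*x*y - 6*y^2 - 1*x - 1*y + 7 is:
H = [[-12, -6], [-6, -12]]
Trace = -12 - 12 = -24
Determinant = -12*-12 - (-6)^2 = 108
Discriminant = (-24)^2 - 4*108 = 144.0
Eigenvalues: lambda_1 = -18.0, lambda_2 = -6.0
The function is concave.

1


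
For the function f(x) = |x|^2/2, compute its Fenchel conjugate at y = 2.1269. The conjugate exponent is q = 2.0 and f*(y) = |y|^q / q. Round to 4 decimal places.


The conjugate exponent q satisfies 1/p + 1/q = 1.
p = 2, so q = 2/(2 - 1) = 2.0
|y|^q = 2.1269^2.0 = 4.5237
f*(2.1269) = 4.5237 / 2.0 = 2.2619


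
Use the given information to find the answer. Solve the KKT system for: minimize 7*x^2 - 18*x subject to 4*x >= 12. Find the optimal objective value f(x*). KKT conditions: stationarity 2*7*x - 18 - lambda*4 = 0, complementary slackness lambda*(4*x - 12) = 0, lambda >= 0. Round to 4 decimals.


Step 1: Try lambda = 0 (constraint inactive).
x_unc = 18/(2*7) = 1.2857
Check: 4*1.2857 = 5.1428 < 12 -- violated!
Step 2: Constraint must be active: 4*x = 12
x* = 12/4 = 3.0
lambda = (2*7*3.0 - 18)/4 = 6.0
Step 3: Compute optimal value.
f(x*) = 7*3.0^2 - 18*3.0 = 9.0


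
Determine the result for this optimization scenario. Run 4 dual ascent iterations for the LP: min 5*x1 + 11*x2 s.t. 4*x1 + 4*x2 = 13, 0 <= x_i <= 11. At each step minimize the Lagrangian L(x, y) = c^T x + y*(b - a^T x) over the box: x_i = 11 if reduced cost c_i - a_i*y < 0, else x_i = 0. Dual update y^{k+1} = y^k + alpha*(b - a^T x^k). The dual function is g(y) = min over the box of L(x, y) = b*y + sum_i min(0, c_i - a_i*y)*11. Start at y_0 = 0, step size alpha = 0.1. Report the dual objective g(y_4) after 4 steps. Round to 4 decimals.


Dual ascent for LP: min 5*x1 + 11*x2, 4*x1 + 4*x2 = 13, 0 <= x_i <= 11
Step 1: y^k = 0.0, reduced costs: (5.0, 11.0)
  x^k = (0.0, 0.0), subgradient = b - a^T x = 13.0
  y^{k+1} = 0.0 + 0.1*13.0 = 1.3
Step 2: y^k = 1.3, reduced costs: (-0.2, 5.8)
  x^k = (11.0, 0.0), subgradient = b - a^T x = -31.0
  y^{k+1} = 1.3 + 0.1*-31.0 = -1.8
Step 3: y^k = -1.8, reduced costs: (12.2, 18.2)
  x^k = (0.0, 0.0), subgradient = b - a^T x = 13.0
  y^{k+1} = -1.8 + 0.1*13.0 = -0.5
Step 4: y^k = -0.5, reduced costs: (7.0, 13.0)
  x^k = (0.0, 0.0), subgradient = b - a^T x = 13.0
  y^{k+1} = -0.5 + 0.1*13.0 = 0.8
Dual objective at y_4 = 0.8: reduced costs (1.8, 7.8), box minimizer x = (0.0, 0.0)
g(y_4) = b*y + (c1 - a1*y)*x1 + (c2 - a2*y)*x2 = 13*0.8 + 1.8*0.0 + 7.8*0.0 = 10.4 + 0.0 + 0.0 = 10.4


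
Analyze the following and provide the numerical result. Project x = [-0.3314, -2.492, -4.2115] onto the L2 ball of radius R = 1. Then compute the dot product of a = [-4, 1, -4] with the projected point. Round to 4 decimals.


Step 1: Compute ||x|| (intermediates to 6 decimals).
||x|| = sqrt((-0.3314)^2 + (-2.492)^2 + (-4.2115)^2) = 4.904755
Step 2: Project.
Since ||x|| > R, scale = R/||x|| = 1/4.904755 = 0.203884, proj(x) = scale * x
proj(x) = [-0.067567, -0.508079, -0.858657]
Step 3: Dot product.
a^T * proj(x) = -4*(-0.067567) + 1*(-0.508079) - 4*(-0.858657) = 3.1968


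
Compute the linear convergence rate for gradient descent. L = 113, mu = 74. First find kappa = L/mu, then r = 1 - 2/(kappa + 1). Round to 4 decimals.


Step 1: Compute the condition number.
kappa = L/mu = 113/74 = 1.527
Step 2: Compute the convergence rate.
r = 1 - 2/(kappa + 1) = 1 - 2*mu/(L + mu) = (L - mu)/(L + mu) = 39/187 = 0.2086


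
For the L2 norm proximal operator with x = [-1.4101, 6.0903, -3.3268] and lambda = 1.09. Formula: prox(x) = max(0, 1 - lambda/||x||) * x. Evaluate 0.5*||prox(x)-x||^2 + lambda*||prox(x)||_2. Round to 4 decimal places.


Step 1: Compute ||x||.
||x|| = 7.0815
Step 2: Compute scaling factor.
scale = max(0, 1 - 1.09/7.0815) = 0.8461
Step 3: prox(x) = [-1.1931, 5.1529, -2.8147]
||prox(x)|| = 5.9915
Step 4: Proximal objective.
0.5*||prox-x||^2 = 0.5941
lambda*||prox|| = 6.5307
Total = 7.1248


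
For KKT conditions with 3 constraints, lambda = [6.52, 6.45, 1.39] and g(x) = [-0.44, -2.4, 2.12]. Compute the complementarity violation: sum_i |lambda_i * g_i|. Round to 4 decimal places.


KKT complementary slackness check:
lambda_1 * g_1 = 6.52 * -0.44 = -2.8688
lambda_2 * g_2 = 6.45 * -2.4 = -15.48
lambda_3 * g_3 = 1.39 * 2.12 = 2.9468
Total violation = 2.8688 + 15.48 + 2.9468 = 21.2956


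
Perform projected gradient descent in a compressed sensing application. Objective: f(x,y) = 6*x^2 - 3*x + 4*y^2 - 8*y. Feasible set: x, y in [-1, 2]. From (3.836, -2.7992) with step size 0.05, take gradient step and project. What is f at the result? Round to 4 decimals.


Step 1: Compute gradient at (3.836, -2.7992).
grad_x = 2*6*3.836 - 3 = 43.032
grad_y = 2*4*-2.7992 - 8 = -30.3936
Step 2: Gradient step.
x_raw = 3.836 - 0.05*43.032 = 1.6844
y_raw = -2.7992 - 0.05*-30.3936 = -1.2795
Step 3: Project onto [-1, 2].
x_proj = clip(1.6844) = 1.6844
y_proj = clip(-1.2795) = -1.0
Step 4: Evaluate f.
f(1.6844, -1.0) = 23.97


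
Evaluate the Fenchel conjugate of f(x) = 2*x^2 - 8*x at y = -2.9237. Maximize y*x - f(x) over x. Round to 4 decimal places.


f*(y) = sup_x {y*x - a*x^2 - b*x} = sup_x {(y-b)*x - a*x^2}
FOC: (y - b) - 2a*x = 0 => x* = (y - b)/(2a)
x* = (-2.9237 + 8)/(2*2) = 1.2691
f*(-2.9237) = (y-b)^2/(4a) = (-2.9237 + 8)^2/(4*2)
= 25.7688/8 = 3.2211


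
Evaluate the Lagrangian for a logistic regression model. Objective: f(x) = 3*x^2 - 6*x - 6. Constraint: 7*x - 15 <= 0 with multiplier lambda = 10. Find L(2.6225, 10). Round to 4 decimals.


Step 1: Evaluate f(x).
f(2.6225) = 3*2.6225^2 - 6*2.6225 - 6 = -1.1025
Step 2: Evaluate g(x).
g(2.6225) = 7*2.6225 - 15 = 3.3575
Step 3: Compute Lagrangian.
L = -1.1025 + 10*3.3575 = 32.4725


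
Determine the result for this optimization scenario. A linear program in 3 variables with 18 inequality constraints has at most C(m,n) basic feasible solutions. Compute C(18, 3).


Each vertex corresponds to some choice of n active constraints out of m, so the number of vertices is at most C(m, n) = m! / (n!(m-n)!).
m = 18, n = 3
Numerator: 18 * 17 * 16
Denominator: 3! = 6
C(18, 3) = 816


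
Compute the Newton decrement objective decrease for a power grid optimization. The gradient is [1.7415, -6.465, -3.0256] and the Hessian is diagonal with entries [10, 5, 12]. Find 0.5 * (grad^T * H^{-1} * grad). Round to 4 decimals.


Step 1: H is diagonal, so H^(-1) * g = [0.1742, -1.293, -0.2521].
Step 2: g^T H^(-1) g = sum_i g_i^2 / H_ii
  = (1.7415)^2/10 + (-6.465)^2/5 + (-3.0256)^2/12
  = 0.3033 + 8.3592 + 0.7629 = 9.4254
Step 3: Objective decrease = 0.5 * g^T H^(-1) g = 4.7127


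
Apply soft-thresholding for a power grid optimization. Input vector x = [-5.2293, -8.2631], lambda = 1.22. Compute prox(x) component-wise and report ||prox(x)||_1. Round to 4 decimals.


Soft-thresholding with lambda = 1.22:
prox(-5.2293) = sign(-5.2293)*max(|-5.2293| - 1.22, 0) = -4.0093
prox(-8.2631) = sign(-8.2631)*max(|-8.2631| - 1.22, 0) = -7.0431
prox(x) = [-4.0093, -7.0431]
||prox(x)||_1 = 4.0093 + 7.0431 = 11.0524


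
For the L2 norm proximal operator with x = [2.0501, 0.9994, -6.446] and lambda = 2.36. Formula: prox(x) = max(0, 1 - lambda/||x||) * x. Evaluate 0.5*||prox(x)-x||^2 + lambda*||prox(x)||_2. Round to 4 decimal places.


Step 1: Compute ||x||.
||x|| = 6.8376
Step 2: Compute scaling factor.
scale = max(0, 1 - 2.36/6.8376) = 0.6548
Step 3: prox(x) = [1.3425, 0.6545, -4.2212]
||prox(x)|| = 4.4776
Step 4: Proximal objective.
0.5*||prox-x||^2 = 2.7848
lambda*||prox|| = 10.5671
Total = 13.3519


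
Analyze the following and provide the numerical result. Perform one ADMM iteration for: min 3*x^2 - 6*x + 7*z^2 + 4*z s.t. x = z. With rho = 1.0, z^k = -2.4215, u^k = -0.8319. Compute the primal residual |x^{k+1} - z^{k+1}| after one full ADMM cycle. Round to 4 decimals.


ADMM iteration with rho = 1.0, z^k = -2.4215, u^k = -0.8319
Step 1: x-update.
Minimize 3*x^2 - 6*x + (1.0/2)*(x + 2.4215 - 0.8319)^2
FOC: (2*3 + 1.0)*x = 6 + 1.0*(-2.4215 + 0.8319)
x^{k+1} = 0.6301
Step 2: z-update.
Minimize 7*z^2 + 4*z + (1.0/2)*(0.6301 - z - 0.8319)^2
FOC: (2*7 + 1.0)*z = -4 + 1.0*(0.6301 - 0.8319)
z^{k+1} = -0.2801
Step 3: u-update.
u^{k+1} = -0.8319 + 0.6301 + 0.2801 = 0.0783
Step 4: Primal residual = |0.6301 + 0.2801| = 0.9102


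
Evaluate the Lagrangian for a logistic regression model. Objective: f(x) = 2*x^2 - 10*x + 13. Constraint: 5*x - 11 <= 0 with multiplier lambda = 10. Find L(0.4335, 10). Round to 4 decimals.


Step 1: Evaluate f(x).
f(0.4335) = 2*0.4335^2 - 10*0.4335 + 13 = 9.0408
Step 2: Evaluate g(x).
g(0.4335) = 5*0.4335 - 11 = -8.8325
Step 3: Compute Lagrangian.
L = 9.0408 + 10*-8.8325 = -79.2842


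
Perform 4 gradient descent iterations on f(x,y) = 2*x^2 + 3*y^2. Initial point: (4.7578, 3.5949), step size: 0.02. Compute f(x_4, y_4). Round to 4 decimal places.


Gradient descent on f(x,y) = 2*x^2 + 3*y^2.
Starting point: (4.7578, 3.5949), alpha = 0.02
Step 1: grad_x = 2*2*4.7578 = 19.0312, grad_y = 2*3*3.5949 = 21.5694
  x_1 = 4.7578 - 0.02*19.0312 = 4.3772
  y_1 = 3.5949 - 0.02*21.5694 = 3.1635
Step 2: grad_x = 2*2*4.3772 = 17.5087, grad_y = 2*3*3.1635 = 18.9811
  x_2 = 4.3772 - 0.02*17.5087 = 4.027
  y_2 = 3.1635 - 0.02*18.9811 = 2.7839
Step 3: grad_x = 2*2*4.027 = 16.108, grad_y = 2*3*2.7839 = 16.7033
  x_3 = 4.027 - 0.02*16.108 = 3.7048
  y_3 = 2.7839 - 0.02*16.7033 = 2.4498
Step 4: grad_x = 2*2*3.7048 = 14.8194, grad_y = 2*3*2.4498 = 14.6989
  x_4 = 3.7048 - 0.02*14.8194 = 3.4085
  y_4 = 2.4498 - 0.02*14.6989 = 2.1558
f(3.4085, 2.1558) = 2*3.4085^2 + 3*2.1558^2 = 37.1781


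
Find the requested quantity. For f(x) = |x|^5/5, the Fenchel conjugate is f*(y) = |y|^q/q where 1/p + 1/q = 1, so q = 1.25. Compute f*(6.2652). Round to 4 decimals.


The conjugate exponent q satisfies 1/p + 1/q = 1.
p = 5, so q = 5/(5 - 1) = 1.25
|y|^q = 6.2652^1.25 = 9.9122
f*(6.2652) = 9.9122 / 1.25 = 7.9297


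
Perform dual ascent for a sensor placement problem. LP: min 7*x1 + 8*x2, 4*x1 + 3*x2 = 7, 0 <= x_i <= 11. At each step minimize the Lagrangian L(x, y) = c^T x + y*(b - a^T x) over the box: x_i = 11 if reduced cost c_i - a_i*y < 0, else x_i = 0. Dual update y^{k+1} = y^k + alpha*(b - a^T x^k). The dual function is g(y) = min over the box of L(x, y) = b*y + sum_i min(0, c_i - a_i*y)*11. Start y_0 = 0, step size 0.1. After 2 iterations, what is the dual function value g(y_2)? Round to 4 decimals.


Dual ascent for LP: min 7*x1 + 8*x2, 4*x1 + 3*x2 = 7, 0 <= x_i <= 11
Step 1: y^k = 0.0, reduced costs: (7.0, 8.0)
  x^k = (0.0, 0.0), subgradient = b - a^T x = 7.0
  y^{k+1} = 0.0 + 0.1*7.0 = 0.7
Step 2: y^k = 0.7, reduced costs: (4.2, 5.9)
  x^k = (0.0, 0.0), subgradient = b - a^T x = 7.0
  y^{k+1} = 0.7 + 0.1*7.0 = 1.4
Dual objective at y_2 = 1.4: reduced costs (1.4, 3.8), box minimizer x = (0.0, 0.0)
g(y_2) = b*y + (c1 - a1*y)*x1 + (c2 - a2*y)*x2 = 7*1.4 + 1.4*0.0 + 3.8*0.0 = 9.8 + 0.0 + 0.0 = 9.8


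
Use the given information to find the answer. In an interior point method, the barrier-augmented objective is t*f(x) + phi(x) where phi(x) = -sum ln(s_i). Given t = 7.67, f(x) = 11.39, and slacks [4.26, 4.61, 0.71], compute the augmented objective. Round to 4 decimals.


Step 1: Compute log-barrier.
ln values: [1.4493, 1.5282, -0.3425]
phi = -(1.4493 + 1.5282 - 0.3425) = -2.635
Step 2: Compute augmented objective.
t*f(x) = 7.67*11.39 = 87.3613
Total = 87.3613 - 2.635 = 84.7263


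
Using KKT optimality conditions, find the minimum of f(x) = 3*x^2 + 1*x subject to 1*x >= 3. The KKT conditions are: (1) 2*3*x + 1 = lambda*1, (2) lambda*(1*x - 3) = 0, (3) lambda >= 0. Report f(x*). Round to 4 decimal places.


Step 1: Try lambda = 0 (constraint inactive).
x_unc = -1/(2*3) = -0.1667
Check: 1*-0.1667 = -0.1667 < 3 -- violated!
Step 2: Constraint must be active: 1*x = 3
x* = 3/1 = 3.0
lambda = (2*3*3.0 + 1)/1 = 19.0
Step 3: Compute optimal value.
f(x*) = 3*3.0^2 + 1*3.0 = 30.0


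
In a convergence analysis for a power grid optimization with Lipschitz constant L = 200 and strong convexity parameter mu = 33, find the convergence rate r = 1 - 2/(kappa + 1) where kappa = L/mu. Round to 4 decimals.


Step 1: Compute the condition number.
kappa = L/mu = 200/33 = 6.0606
Step 2: Compute the convergence rate.
r = 1 - 2/(kappa + 1) = 1 - 2*mu/(L + mu) = (L - mu)/(L + mu) = 167/233 = 0.7167


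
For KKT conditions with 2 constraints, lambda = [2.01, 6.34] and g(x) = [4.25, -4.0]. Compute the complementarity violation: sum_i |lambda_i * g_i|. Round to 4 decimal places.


KKT complementary slackness check:
lambda_1 * g_1 = 2.01 * 4.25 = 8.5425
lambda_2 * g_2 = 6.34 * -4.0 = -25.36
Total violation = 8.5425 + 25.36 = 33.9025


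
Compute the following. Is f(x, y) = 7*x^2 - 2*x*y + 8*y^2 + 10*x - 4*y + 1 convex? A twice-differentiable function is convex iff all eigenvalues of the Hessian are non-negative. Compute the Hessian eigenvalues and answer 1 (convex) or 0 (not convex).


The Hessian of f(x,y) = 7*x^2 - 2*x*y + 8*y^2 + 10*x - 4*y + 1 is:
H = [[14, -2], [-2, 16]]
Trace = 14 + 16 = 30
Determinant = 14*16 - (-2)^2 = 220
Discriminant = (30)^2 - 4*220 = 20.0
Eigenvalues: lambda_1 = 12.7639, lambda_2 = 17.2361
The function is convex.

1


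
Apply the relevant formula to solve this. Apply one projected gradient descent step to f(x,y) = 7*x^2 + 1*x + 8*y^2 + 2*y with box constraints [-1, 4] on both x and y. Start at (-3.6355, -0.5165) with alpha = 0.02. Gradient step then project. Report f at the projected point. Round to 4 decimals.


Step 1: Compute gradient at (-3.6355, -0.5165).
grad_x = 2*7*-3.6355 + 1 = -49.897
grad_y = 2*8*-0.5165 + 2 = -6.264
Step 2: Gradient step.
x_raw = -3.6355 - 0.02*-49.897 = -2.6376
y_raw = -0.5165 - 0.02*-6.264 = -0.3912
Step 3: Project onto [-1, 4].
x_proj = clip(-2.6376) = -1.0
y_proj = clip(-0.3912) = -0.3912
Step 4: Evaluate f.
f(-1.0, -0.3912) = 6.442


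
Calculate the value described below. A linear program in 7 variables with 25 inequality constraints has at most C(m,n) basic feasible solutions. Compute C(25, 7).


Each vertex corresponds to some choice of n active constraints out of m, so the number of vertices is at most C(m, n) = m! / (n!(m-n)!).
m = 25, n = 7
Numerator: 25 * 24 * 23 * 22 * 21 * 20 * 19
Denominator: 7! = 5040
C(25, 7) = 480700


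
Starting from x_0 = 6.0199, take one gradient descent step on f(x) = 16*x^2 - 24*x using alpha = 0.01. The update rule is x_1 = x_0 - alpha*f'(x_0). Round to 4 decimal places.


We compute the gradient at x_0 and apply the update.
f'(x) = 32*x - 24
f'(6.0199) = 32*6.0199 - 24 = 168.6368
x_1 = 6.0199 - 0.01*168.6368 = 4.3335


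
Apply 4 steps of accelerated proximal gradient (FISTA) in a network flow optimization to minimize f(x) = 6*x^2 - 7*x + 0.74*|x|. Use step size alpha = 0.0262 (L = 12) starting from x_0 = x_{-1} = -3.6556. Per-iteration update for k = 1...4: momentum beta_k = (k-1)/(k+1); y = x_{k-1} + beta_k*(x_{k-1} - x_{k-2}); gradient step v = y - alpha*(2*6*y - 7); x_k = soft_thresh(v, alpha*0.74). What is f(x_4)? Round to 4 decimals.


FISTA on f(x) = 6*x^2 - 7*x + 0.74*|x|
L = 12, alpha = 0.0262
Iteration 1: beta = 0.0, y = -3.6556 + 0.0*(-3.6556 + 3.6556) = -3.6556
  grad(y) = -50.8672, v = y - alpha*grad = -2.3229
  prox(v) = soft_thresh(-2.3229, 0.0194) = -2.3035
Iteration 2: beta = 0.3333, y = -2.3035 + 0.3333*(-2.3035 + 3.6556) = -1.8528
  grad(y) = -29.2335, v = y - alpha*grad = -1.0869
  prox(v) = soft_thresh(-1.0869, 0.0194) = -1.0675
Iteration 3: beta = 0.5, y = -1.0675 + 0.5*(-1.0675 + 2.3035) = -0.4495
  grad(y) = -12.3938, v = y - alpha*grad = -0.1248
  prox(v) = soft_thresh(-0.1248, 0.0194) = -0.1054
Iteration 4: beta = 0.6, y = -0.1054 + 0.6*(-0.1054 + 1.0675) = 0.4719
  grad(y) = -1.3373, v = y - alpha*grad = 0.5069
  prox(v) = soft_thresh(0.5069, 0.0194) = 0.4875
f(x_4) = 6*0.4875^2 - 7*0.4875 + 0.74*|0.4875| = -1.6258


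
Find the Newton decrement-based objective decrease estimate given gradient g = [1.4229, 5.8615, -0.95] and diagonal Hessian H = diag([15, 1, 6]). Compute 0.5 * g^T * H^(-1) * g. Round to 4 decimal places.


Step 1: H is diagonal, so H^(-1) * g = [0.0949, 5.8615, -0.1583].
Step 2: g^T H^(-1) g = sum_i g_i^2 / H_ii
  = (1.4229)^2/15 + (5.8615)^2/1 + (-0.95)^2/6
  = 0.135 + 34.3572 + 0.1504 = 34.6426
Step 3: Objective decrease = 0.5 * g^T H^(-1) g = 17.3213


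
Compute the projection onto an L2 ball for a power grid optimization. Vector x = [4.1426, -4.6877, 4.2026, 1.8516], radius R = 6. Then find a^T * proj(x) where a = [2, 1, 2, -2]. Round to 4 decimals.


Step 1: Compute ||x|| (intermediates to 6 decimals).
||x|| = sqrt(4.1426^2 + (-4.6877)^2 + 4.2026^2 + 1.8516^2) = 7.760537
Step 2: Project.
Since ||x|| > R, scale = R/||x|| = 6/7.760537 = 0.773142, proj(x) = scale * x
proj(x) = [3.202818, -3.624258, 3.249207, 1.43155]
Step 3: Dot product.
a^T * proj(x) = 2*3.202818 + 1*(-3.624258) + 2*3.249207 - 2*1.43155 = 6.4167


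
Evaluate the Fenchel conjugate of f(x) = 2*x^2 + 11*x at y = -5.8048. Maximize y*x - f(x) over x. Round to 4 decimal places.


f*(y) = sup_x {y*x - a*x^2 - b*x} = sup_x {(y-b)*x - a*x^2}
FOC: (y - b) - 2a*x = 0 => x* = (y - b)/(2a)
x* = (-5.8048 - 11)/(2*2) = -4.2012
f*(-5.8048) = (y-b)^2/(4a) = (-5.8048 - 11)^2/(4*2)
= 282.4013/8 = 35.3002


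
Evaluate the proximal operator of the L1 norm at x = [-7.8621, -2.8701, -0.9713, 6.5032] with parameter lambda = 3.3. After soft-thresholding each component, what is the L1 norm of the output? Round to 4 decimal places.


Soft-thresholding with lambda = 3.3:
prox(-7.8621) = sign(-7.8621)*max(|-7.8621| - 3.3, 0) = -4.5621
prox(-2.8701) = sign(-2.8701)*max(|-2.8701| - 3.3, 0) = 0.0
prox(-0.9713) = sign(-0.9713)*max(|-0.9713| - 3.3, 0) = 0.0
prox(6.5032) = sign(6.5032)*max(|6.5032| - 3.3, 0) = 3.2032
prox(x) = [-4.5621, 0.0, 0.0, 3.2032]
||prox(x)||_1 = 4.5621 + 0.0 + 0.0 + 3.2032 = 7.7653


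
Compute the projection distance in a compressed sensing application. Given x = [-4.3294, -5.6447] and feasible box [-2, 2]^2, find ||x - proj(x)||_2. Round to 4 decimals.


Project each component onto [-2, 2].
clip(-4.3294) = -2.0, clip(-5.6447) = -2.0
Projection = [-2.0, -2.0]
Squared diffs: [5.4261, 13.2838]
Distance = sqrt(18.7099) = 4.3255


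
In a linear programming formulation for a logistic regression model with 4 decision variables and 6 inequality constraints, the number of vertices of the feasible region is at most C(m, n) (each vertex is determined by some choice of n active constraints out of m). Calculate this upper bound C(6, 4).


Each vertex corresponds to some choice of n active constraints out of m, so the number of vertices is at most C(m, n) = m! / (n!(m-n)!).
m = 6, n = 4
Numerator: 6 * 5 * 4 * 3
Denominator: 4! = 24
C(6, 4) = 15


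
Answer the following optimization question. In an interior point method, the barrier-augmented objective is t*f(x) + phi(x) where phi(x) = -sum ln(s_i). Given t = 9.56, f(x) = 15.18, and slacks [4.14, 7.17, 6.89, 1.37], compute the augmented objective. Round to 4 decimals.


Step 1: Compute log-barrier.
ln values: [1.4207, 1.9699, 1.9301, 0.3148]
phi = -(1.4207 + 1.9699 + 1.9301 + 0.3148) = -5.6355
Step 2: Compute augmented objective.
t*f(x) = 9.56*15.18 = 145.1208
Total = 145.1208 - 5.6355 = 139.4853


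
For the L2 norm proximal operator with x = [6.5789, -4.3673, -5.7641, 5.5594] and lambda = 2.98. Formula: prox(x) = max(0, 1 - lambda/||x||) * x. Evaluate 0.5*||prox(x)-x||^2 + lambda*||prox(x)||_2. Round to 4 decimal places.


Step 1: Compute ||x||.
||x|| = 11.2466
Step 2: Compute scaling factor.
scale = max(0, 1 - 2.98/11.2466) = 0.735
Step 3: prox(x) = [4.8357, -3.2101, -4.2368, 4.0863]
||prox(x)|| = 8.2666
Step 4: Proximal objective.
0.5*||prox-x||^2 = 4.4402
lambda*||prox|| = 24.6345
Total = 29.0748


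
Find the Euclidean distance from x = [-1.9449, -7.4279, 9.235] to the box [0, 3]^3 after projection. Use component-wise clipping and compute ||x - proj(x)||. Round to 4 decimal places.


Project each component onto [0, 3].
clip(-1.9449) = 0.0, clip(-7.4279) = 0.0, clip(9.235) = 3.0
Projection = [0.0, 0.0, 3.0]
Squared diffs: [3.7826, 55.1737, 38.8752]
Distance = sqrt(97.8315) = 9.891


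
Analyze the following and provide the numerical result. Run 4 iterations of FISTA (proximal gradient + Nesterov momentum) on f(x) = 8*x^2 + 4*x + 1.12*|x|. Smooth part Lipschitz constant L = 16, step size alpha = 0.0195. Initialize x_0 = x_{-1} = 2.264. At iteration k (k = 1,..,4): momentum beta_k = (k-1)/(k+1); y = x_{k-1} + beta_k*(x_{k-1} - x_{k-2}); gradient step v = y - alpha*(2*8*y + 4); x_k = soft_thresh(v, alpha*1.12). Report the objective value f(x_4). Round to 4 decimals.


FISTA on f(x) = 8*x^2 + 4*x + 1.12*|x|
L = 16, alpha = 0.0195
Iteration 1: beta = 0.0, y = 2.264 + 0.0*(2.264 - 2.264) = 2.264
  grad(y) = 40.224, v = y - alpha*grad = 1.4796
  prox(v) = soft_thresh(1.4796, 0.0218) = 1.4578
Iteration 2: beta = 0.3333, y = 1.4578 + 0.3333*(1.4578 - 2.264) = 1.1891
  grad(y) = 23.0249, v = y - alpha*grad = 0.7401
  prox(v) = soft_thresh(0.7401, 0.0218) = 0.7182
Iteration 3: beta = 0.5, y = 0.7182 + 0.5*(0.7182 - 1.4578) = 0.3484
  grad(y) = 9.5752, v = y - alpha*grad = 0.1617
  prox(v) = soft_thresh(0.1617, 0.0218) = 0.1399
Iteration 4: beta = 0.6, y = 0.1399 + 0.6*(0.1399 - 0.7182) = -0.2071
  grad(y) = 0.6863, v = y - alpha*grad = -0.2205
  prox(v) = soft_thresh(-0.2205, 0.0218) = -0.1987
f(x_4) = 8*(-0.1987)^2 + 4*(-0.1987) + 1.12*|-0.1987| = -0.2564


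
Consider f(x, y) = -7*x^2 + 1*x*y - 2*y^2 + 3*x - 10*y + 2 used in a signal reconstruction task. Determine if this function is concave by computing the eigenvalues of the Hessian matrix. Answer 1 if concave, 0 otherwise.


The Hessian of f(x,y) = -7*x^2 + 1*x*y - 2*y^2 + 3*x - 10*y + 2 is:
H = [[-14, 1], [1, -4]]
Trace = -14 - 4 = -18
Determinant = -14*-4 - (1)^2 = 55
Discriminant = (-18)^2 - 4*55 = 104.0
Eigenvalues: lambda_1 = -14.099, lambda_2 = -3.901
The function is concave.

1


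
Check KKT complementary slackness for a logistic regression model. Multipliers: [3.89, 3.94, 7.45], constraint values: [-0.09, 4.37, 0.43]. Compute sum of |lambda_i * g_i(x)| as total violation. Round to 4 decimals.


KKT complementary slackness check:
lambda_1 * g_1 = 3.89 * -0.09 = -0.3501
lambda_2 * g_2 = 3.94 * 4.37 = 17.2178
lambda_3 * g_3 = 7.45 * 0.43 = 3.2035
Total violation = 0.3501 + 17.2178 + 3.2035 = 20.7714
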